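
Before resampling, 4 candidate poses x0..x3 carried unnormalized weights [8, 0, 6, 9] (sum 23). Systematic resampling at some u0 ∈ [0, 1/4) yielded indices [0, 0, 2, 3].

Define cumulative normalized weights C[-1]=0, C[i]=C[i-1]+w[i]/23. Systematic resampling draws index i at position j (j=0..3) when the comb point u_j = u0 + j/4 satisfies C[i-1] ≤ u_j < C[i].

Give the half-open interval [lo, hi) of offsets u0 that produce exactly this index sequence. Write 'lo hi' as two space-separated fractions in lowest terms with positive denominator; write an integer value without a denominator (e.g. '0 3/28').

0 9/92

C = [8/23, 8/23, 14/23, 1]
j=0 picked index 0: u0 ∈ [0, 8/23)
j=1 picked index 0: u0 ∈ [-1/4, 9/92)
j=2 picked index 2: u0 ∈ [-7/46, 5/46)
j=3 picked index 3: u0 ∈ [-13/92, 1/4)
intersection: [0, 9/92)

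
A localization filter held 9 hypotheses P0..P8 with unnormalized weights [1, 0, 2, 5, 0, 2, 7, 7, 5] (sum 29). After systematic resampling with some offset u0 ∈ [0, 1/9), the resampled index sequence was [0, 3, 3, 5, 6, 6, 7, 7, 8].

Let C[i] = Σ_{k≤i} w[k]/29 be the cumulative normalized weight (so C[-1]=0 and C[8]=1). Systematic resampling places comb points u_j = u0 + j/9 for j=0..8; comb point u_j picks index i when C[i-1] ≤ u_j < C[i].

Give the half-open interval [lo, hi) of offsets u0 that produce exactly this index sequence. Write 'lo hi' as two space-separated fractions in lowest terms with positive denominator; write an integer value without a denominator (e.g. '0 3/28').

0 1/87

C = [1/29, 1/29, 3/29, 8/29, 8/29, 10/29, 17/29, 24/29, 1]
j=0 picked index 0: u0 ∈ [0, 1/29)
j=1 picked index 3: u0 ∈ [-2/261, 43/261)
j=2 picked index 3: u0 ∈ [-31/261, 14/261)
j=3 picked index 5: u0 ∈ [-5/87, 1/87)
j=4 picked index 6: u0 ∈ [-26/261, 37/261)
j=5 picked index 6: u0 ∈ [-55/261, 8/261)
j=6 picked index 7: u0 ∈ [-7/87, 14/87)
j=7 picked index 7: u0 ∈ [-50/261, 13/261)
j=8 picked index 8: u0 ∈ [-16/261, 1/9)
intersection: [0, 1/87)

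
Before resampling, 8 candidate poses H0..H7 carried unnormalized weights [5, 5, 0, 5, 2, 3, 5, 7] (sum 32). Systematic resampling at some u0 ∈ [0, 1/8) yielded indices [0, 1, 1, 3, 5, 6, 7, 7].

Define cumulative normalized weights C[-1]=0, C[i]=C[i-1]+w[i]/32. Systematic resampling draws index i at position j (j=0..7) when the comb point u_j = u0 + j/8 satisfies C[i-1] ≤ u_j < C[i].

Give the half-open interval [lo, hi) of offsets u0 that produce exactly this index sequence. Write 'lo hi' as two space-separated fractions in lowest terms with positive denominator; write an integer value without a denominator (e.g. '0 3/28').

1/32 1/16

C = [5/32, 5/16, 5/16, 15/32, 17/32, 5/8, 25/32, 1]
j=0 picked index 0: u0 ∈ [0, 5/32)
j=1 picked index 1: u0 ∈ [1/32, 3/16)
j=2 picked index 1: u0 ∈ [-3/32, 1/16)
j=3 picked index 3: u0 ∈ [-1/16, 3/32)
j=4 picked index 5: u0 ∈ [1/32, 1/8)
j=5 picked index 6: u0 ∈ [0, 5/32)
j=6 picked index 7: u0 ∈ [1/32, 1/4)
j=7 picked index 7: u0 ∈ [-3/32, 1/8)
intersection: [1/32, 1/16)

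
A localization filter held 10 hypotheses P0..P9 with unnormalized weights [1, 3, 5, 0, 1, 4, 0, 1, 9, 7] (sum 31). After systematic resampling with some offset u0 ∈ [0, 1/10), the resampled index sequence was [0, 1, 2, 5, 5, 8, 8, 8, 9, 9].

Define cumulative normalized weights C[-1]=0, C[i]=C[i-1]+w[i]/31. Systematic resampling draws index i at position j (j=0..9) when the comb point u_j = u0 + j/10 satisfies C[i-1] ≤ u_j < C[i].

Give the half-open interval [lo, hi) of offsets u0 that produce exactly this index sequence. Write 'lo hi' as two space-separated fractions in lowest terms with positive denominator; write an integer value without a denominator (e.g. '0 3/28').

7/310 9/310

C = [1/31, 4/31, 9/31, 9/31, 10/31, 14/31, 14/31, 15/31, 24/31, 1]
j=0 picked index 0: u0 ∈ [0, 1/31)
j=1 picked index 1: u0 ∈ [-21/310, 9/310)
j=2 picked index 2: u0 ∈ [-11/155, 14/155)
j=3 picked index 5: u0 ∈ [7/310, 47/310)
j=4 picked index 5: u0 ∈ [-12/155, 8/155)
j=5 picked index 8: u0 ∈ [-1/62, 17/62)
j=6 picked index 8: u0 ∈ [-18/155, 27/155)
j=7 picked index 8: u0 ∈ [-67/310, 23/310)
j=8 picked index 9: u0 ∈ [-4/155, 1/5)
j=9 picked index 9: u0 ∈ [-39/310, 1/10)
intersection: [7/310, 9/310)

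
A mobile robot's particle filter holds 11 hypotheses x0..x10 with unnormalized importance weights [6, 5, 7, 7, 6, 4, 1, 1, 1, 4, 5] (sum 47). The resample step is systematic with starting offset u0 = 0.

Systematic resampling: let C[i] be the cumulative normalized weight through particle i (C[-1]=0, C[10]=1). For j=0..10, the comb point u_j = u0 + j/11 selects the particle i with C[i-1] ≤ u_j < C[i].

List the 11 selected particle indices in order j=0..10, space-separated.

0 0 1 2 2 3 4 4 5 9 10

C = [6/47, 11/47, 18/47, 25/47, 31/47, 35/47, 36/47, 37/47, 38/47, 42/47, 1]
j=0: u_0=0 ∈ [0, 6/47) → index 0
j=1: u_1=1/11 ∈ [0, 6/47) → index 0
j=2: u_2=2/11 ∈ [6/47, 11/47) → index 1
j=3: u_3=3/11 ∈ [11/47, 18/47) → index 2
j=4: u_4=4/11 ∈ [11/47, 18/47) → index 2
j=5: u_5=5/11 ∈ [18/47, 25/47) → index 3
j=6: u_6=6/11 ∈ [25/47, 31/47) → index 4
j=7: u_7=7/11 ∈ [25/47, 31/47) → index 4
j=8: u_8=8/11 ∈ [31/47, 35/47) → index 5
j=9: u_9=9/11 ∈ [38/47, 42/47) → index 9
j=10: u_10=10/11 ∈ [42/47, 1) → index 10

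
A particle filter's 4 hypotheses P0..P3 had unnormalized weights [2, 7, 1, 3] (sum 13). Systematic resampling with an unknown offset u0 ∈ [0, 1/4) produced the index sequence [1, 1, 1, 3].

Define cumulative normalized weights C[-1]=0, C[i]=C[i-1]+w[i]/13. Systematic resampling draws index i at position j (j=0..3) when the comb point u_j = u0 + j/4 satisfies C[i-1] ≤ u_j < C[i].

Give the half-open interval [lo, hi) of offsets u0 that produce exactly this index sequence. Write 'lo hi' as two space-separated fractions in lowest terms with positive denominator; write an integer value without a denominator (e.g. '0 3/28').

C = [2/13, 9/13, 10/13, 1]
j=0 picked index 1: u0 ∈ [2/13, 9/13)
j=1 picked index 1: u0 ∈ [-5/52, 23/52)
j=2 picked index 1: u0 ∈ [-9/26, 5/26)
j=3 picked index 3: u0 ∈ [1/52, 1/4)
intersection: [2/13, 5/26)

2/13 5/26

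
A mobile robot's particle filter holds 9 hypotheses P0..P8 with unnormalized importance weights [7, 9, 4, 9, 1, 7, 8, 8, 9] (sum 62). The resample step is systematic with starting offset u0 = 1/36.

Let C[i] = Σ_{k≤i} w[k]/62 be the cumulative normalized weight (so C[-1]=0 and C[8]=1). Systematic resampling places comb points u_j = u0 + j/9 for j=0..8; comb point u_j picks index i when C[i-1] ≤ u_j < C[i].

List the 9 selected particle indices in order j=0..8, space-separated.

0 1 1 3 4 5 6 7 8

C = [7/62, 8/31, 10/31, 29/62, 15/31, 37/62, 45/62, 53/62, 1]
j=0: u_0=1/36 ∈ [0, 7/62) → index 0
j=1: u_1=5/36 ∈ [7/62, 8/31) → index 1
j=2: u_2=1/4 ∈ [7/62, 8/31) → index 1
j=3: u_3=13/36 ∈ [10/31, 29/62) → index 3
j=4: u_4=17/36 ∈ [29/62, 15/31) → index 4
j=5: u_5=7/12 ∈ [15/31, 37/62) → index 5
j=6: u_6=25/36 ∈ [37/62, 45/62) → index 6
j=7: u_7=29/36 ∈ [45/62, 53/62) → index 7
j=8: u_8=11/12 ∈ [53/62, 1) → index 8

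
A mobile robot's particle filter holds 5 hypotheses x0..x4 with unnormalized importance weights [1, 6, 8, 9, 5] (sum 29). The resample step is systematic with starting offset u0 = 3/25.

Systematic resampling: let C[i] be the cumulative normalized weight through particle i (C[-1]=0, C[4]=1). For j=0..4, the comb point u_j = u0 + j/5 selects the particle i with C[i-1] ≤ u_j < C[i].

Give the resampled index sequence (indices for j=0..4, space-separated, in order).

1 2 3 3 4

C = [1/29, 7/29, 15/29, 24/29, 1]
j=0: u_0=3/25 ∈ [1/29, 7/29) → index 1
j=1: u_1=8/25 ∈ [7/29, 15/29) → index 2
j=2: u_2=13/25 ∈ [15/29, 24/29) → index 3
j=3: u_3=18/25 ∈ [15/29, 24/29) → index 3
j=4: u_4=23/25 ∈ [24/29, 1) → index 4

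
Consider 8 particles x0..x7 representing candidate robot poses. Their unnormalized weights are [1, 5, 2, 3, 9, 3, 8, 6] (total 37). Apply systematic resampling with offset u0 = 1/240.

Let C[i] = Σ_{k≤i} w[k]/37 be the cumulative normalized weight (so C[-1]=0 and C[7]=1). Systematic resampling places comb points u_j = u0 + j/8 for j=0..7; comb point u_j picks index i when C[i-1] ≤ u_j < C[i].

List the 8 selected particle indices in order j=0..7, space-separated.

0 1 3 4 4 6 6 7

C = [1/37, 6/37, 8/37, 11/37, 20/37, 23/37, 31/37, 1]
j=0: u_0=1/240 ∈ [0, 1/37) → index 0
j=1: u_1=31/240 ∈ [1/37, 6/37) → index 1
j=2: u_2=61/240 ∈ [8/37, 11/37) → index 3
j=3: u_3=91/240 ∈ [11/37, 20/37) → index 4
j=4: u_4=121/240 ∈ [11/37, 20/37) → index 4
j=5: u_5=151/240 ∈ [23/37, 31/37) → index 6
j=6: u_6=181/240 ∈ [23/37, 31/37) → index 6
j=7: u_7=211/240 ∈ [31/37, 1) → index 7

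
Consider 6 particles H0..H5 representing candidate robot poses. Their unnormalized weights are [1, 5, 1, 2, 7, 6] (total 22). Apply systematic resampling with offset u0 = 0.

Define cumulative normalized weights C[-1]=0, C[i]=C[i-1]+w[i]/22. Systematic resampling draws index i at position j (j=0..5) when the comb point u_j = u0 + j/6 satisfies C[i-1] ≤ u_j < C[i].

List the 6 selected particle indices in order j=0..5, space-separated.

0 1 3 4 4 5

C = [1/22, 3/11, 7/22, 9/22, 8/11, 1]
j=0: u_0=0 ∈ [0, 1/22) → index 0
j=1: u_1=1/6 ∈ [1/22, 3/11) → index 1
j=2: u_2=1/3 ∈ [7/22, 9/22) → index 3
j=3: u_3=1/2 ∈ [9/22, 8/11) → index 4
j=4: u_4=2/3 ∈ [9/22, 8/11) → index 4
j=5: u_5=5/6 ∈ [8/11, 1) → index 5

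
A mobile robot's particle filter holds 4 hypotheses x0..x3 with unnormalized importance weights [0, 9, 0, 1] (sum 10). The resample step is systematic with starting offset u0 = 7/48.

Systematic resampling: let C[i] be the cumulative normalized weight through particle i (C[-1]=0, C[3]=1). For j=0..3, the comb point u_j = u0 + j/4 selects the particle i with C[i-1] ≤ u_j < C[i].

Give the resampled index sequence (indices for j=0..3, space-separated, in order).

1 1 1 1

C = [0, 9/10, 9/10, 1]
j=0: u_0=7/48 ∈ [0, 9/10) → index 1
j=1: u_1=19/48 ∈ [0, 9/10) → index 1
j=2: u_2=31/48 ∈ [0, 9/10) → index 1
j=3: u_3=43/48 ∈ [0, 9/10) → index 1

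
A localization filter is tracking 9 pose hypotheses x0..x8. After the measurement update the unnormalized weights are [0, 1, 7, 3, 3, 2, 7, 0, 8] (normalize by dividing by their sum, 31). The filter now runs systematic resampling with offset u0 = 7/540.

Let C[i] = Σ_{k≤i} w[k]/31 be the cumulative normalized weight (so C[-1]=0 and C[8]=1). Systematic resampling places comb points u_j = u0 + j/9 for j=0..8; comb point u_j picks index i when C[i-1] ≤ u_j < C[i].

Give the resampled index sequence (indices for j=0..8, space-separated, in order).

1 2 2 3 5 6 6 8 8

C = [0, 1/31, 8/31, 11/31, 14/31, 16/31, 23/31, 23/31, 1]
j=0: u_0=7/540 ∈ [0, 1/31) → index 1
j=1: u_1=67/540 ∈ [1/31, 8/31) → index 2
j=2: u_2=127/540 ∈ [1/31, 8/31) → index 2
j=3: u_3=187/540 ∈ [8/31, 11/31) → index 3
j=4: u_4=247/540 ∈ [14/31, 16/31) → index 5
j=5: u_5=307/540 ∈ [16/31, 23/31) → index 6
j=6: u_6=367/540 ∈ [16/31, 23/31) → index 6
j=7: u_7=427/540 ∈ [23/31, 1) → index 8
j=8: u_8=487/540 ∈ [23/31, 1) → index 8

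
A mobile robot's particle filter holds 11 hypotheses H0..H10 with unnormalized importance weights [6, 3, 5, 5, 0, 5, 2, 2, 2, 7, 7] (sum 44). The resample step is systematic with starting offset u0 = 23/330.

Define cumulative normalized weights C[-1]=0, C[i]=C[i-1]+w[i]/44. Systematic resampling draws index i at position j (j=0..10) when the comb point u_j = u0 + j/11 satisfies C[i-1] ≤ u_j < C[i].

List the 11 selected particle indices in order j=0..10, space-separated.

C = [3/22, 9/44, 7/22, 19/44, 19/44, 6/11, 13/22, 7/11, 15/22, 37/44, 1]
j=0: u_0=23/330 ∈ [0, 3/22) → index 0
j=1: u_1=53/330 ∈ [3/22, 9/44) → index 1
j=2: u_2=83/330 ∈ [9/44, 7/22) → index 2
j=3: u_3=113/330 ∈ [7/22, 19/44) → index 3
j=4: u_4=13/30 ∈ [19/44, 6/11) → index 5
j=5: u_5=173/330 ∈ [19/44, 6/11) → index 5
j=6: u_6=203/330 ∈ [13/22, 7/11) → index 7
j=7: u_7=233/330 ∈ [15/22, 37/44) → index 9
j=8: u_8=263/330 ∈ [15/22, 37/44) → index 9
j=9: u_9=293/330 ∈ [37/44, 1) → index 10
j=10: u_10=323/330 ∈ [37/44, 1) → index 10

0 1 2 3 5 5 7 9 9 10 10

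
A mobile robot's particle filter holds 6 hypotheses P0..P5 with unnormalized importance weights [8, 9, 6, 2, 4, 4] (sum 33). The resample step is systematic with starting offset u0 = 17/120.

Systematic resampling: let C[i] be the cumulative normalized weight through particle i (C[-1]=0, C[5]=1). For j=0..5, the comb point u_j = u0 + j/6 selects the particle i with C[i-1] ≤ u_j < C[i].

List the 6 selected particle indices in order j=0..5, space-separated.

C = [8/33, 17/33, 23/33, 25/33, 29/33, 1]
j=0: u_0=17/120 ∈ [0, 8/33) → index 0
j=1: u_1=37/120 ∈ [8/33, 17/33) → index 1
j=2: u_2=19/40 ∈ [8/33, 17/33) → index 1
j=3: u_3=77/120 ∈ [17/33, 23/33) → index 2
j=4: u_4=97/120 ∈ [25/33, 29/33) → index 4
j=5: u_5=39/40 ∈ [29/33, 1) → index 5

0 1 1 2 4 5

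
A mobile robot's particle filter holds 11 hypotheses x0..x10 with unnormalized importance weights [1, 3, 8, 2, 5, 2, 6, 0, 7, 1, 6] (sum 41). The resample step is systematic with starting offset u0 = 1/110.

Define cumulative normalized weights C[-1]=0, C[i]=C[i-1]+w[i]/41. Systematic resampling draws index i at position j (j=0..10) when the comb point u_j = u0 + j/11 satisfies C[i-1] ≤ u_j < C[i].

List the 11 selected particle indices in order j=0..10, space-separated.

0 2 2 2 4 5 6 6 8 8 10

C = [1/41, 4/41, 12/41, 14/41, 19/41, 21/41, 27/41, 27/41, 34/41, 35/41, 1]
j=0: u_0=1/110 ∈ [0, 1/41) → index 0
j=1: u_1=1/10 ∈ [4/41, 12/41) → index 2
j=2: u_2=21/110 ∈ [4/41, 12/41) → index 2
j=3: u_3=31/110 ∈ [4/41, 12/41) → index 2
j=4: u_4=41/110 ∈ [14/41, 19/41) → index 4
j=5: u_5=51/110 ∈ [19/41, 21/41) → index 5
j=6: u_6=61/110 ∈ [21/41, 27/41) → index 6
j=7: u_7=71/110 ∈ [21/41, 27/41) → index 6
j=8: u_8=81/110 ∈ [27/41, 34/41) → index 8
j=9: u_9=91/110 ∈ [27/41, 34/41) → index 8
j=10: u_10=101/110 ∈ [35/41, 1) → index 10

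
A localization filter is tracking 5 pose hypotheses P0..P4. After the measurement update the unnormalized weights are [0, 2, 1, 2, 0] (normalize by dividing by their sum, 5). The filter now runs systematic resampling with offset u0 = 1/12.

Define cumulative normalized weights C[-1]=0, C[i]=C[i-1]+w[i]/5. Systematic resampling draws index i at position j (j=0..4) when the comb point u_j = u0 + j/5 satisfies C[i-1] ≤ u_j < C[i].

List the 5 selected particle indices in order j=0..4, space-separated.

1 1 2 3 3

C = [0, 2/5, 3/5, 1, 1]
j=0: u_0=1/12 ∈ [0, 2/5) → index 1
j=1: u_1=17/60 ∈ [0, 2/5) → index 1
j=2: u_2=29/60 ∈ [2/5, 3/5) → index 2
j=3: u_3=41/60 ∈ [3/5, 1) → index 3
j=4: u_4=53/60 ∈ [3/5, 1) → index 3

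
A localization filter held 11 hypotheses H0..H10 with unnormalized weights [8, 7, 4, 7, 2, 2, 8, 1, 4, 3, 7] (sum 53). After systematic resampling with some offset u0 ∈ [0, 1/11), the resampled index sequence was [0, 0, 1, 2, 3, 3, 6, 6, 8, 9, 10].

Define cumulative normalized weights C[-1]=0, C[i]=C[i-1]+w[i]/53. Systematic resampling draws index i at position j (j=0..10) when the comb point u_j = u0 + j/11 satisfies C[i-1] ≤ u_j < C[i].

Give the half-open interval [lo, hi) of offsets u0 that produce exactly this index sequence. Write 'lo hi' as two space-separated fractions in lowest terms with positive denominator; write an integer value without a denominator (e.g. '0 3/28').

C = [8/53, 15/53, 19/53, 26/53, 28/53, 30/53, 38/53, 39/53, 43/53, 46/53, 1]
j=0 picked index 0: u0 ∈ [0, 8/53)
j=1 picked index 0: u0 ∈ [-1/11, 35/583)
j=2 picked index 1: u0 ∈ [-18/583, 59/583)
j=3 picked index 2: u0 ∈ [6/583, 50/583)
j=4 picked index 3: u0 ∈ [-3/583, 74/583)
j=5 picked index 3: u0 ∈ [-56/583, 21/583)
j=6 picked index 6: u0 ∈ [12/583, 100/583)
j=7 picked index 6: u0 ∈ [-41/583, 47/583)
j=8 picked index 8: u0 ∈ [5/583, 49/583)
j=9 picked index 9: u0 ∈ [-4/583, 29/583)
j=10 picked index 10: u0 ∈ [-24/583, 1/11)
intersection: [12/583, 21/583)

12/583 21/583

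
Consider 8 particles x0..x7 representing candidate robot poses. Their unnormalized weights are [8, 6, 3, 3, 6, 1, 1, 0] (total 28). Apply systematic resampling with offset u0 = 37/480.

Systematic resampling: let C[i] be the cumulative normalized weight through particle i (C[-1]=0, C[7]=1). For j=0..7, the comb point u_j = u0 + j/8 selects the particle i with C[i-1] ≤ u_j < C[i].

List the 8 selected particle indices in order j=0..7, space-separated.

C = [2/7, 1/2, 17/28, 5/7, 13/14, 27/28, 1, 1]
j=0: u_0=37/480 ∈ [0, 2/7) → index 0
j=1: u_1=97/480 ∈ [0, 2/7) → index 0
j=2: u_2=157/480 ∈ [2/7, 1/2) → index 1
j=3: u_3=217/480 ∈ [2/7, 1/2) → index 1
j=4: u_4=277/480 ∈ [1/2, 17/28) → index 2
j=5: u_5=337/480 ∈ [17/28, 5/7) → index 3
j=6: u_6=397/480 ∈ [5/7, 13/14) → index 4
j=7: u_7=457/480 ∈ [13/14, 27/28) → index 5

0 0 1 1 2 3 4 5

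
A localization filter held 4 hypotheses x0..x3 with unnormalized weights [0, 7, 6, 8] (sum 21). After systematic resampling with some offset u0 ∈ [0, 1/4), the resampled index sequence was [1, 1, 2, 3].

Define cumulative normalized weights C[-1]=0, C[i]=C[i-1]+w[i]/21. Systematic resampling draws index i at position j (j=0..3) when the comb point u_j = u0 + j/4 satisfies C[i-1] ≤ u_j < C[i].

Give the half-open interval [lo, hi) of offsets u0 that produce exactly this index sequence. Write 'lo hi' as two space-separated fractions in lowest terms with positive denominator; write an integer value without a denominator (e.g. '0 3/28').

0 1/12

C = [0, 1/3, 13/21, 1]
j=0 picked index 1: u0 ∈ [0, 1/3)
j=1 picked index 1: u0 ∈ [-1/4, 1/12)
j=2 picked index 2: u0 ∈ [-1/6, 5/42)
j=3 picked index 3: u0 ∈ [-11/84, 1/4)
intersection: [0, 1/12)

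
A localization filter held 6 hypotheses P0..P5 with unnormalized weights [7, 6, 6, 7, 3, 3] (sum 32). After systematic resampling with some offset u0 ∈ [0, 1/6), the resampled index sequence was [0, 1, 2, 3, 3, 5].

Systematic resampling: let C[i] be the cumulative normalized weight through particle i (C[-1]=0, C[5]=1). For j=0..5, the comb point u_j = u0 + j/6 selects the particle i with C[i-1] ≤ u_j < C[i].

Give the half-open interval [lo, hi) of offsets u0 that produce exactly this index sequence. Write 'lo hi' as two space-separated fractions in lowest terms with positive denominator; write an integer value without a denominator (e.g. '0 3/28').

3/32 7/48

C = [7/32, 13/32, 19/32, 13/16, 29/32, 1]
j=0 picked index 0: u0 ∈ [0, 7/32)
j=1 picked index 1: u0 ∈ [5/96, 23/96)
j=2 picked index 2: u0 ∈ [7/96, 25/96)
j=3 picked index 3: u0 ∈ [3/32, 5/16)
j=4 picked index 3: u0 ∈ [-7/96, 7/48)
j=5 picked index 5: u0 ∈ [7/96, 1/6)
intersection: [3/32, 7/48)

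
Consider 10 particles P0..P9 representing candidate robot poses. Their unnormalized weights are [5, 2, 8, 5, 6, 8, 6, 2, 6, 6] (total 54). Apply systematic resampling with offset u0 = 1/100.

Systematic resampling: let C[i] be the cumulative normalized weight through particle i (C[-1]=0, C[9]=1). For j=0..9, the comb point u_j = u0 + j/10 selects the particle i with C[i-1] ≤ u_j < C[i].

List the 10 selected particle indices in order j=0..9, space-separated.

0 1 2 3 4 5 5 6 8 9

C = [5/54, 7/54, 5/18, 10/27, 13/27, 17/27, 20/27, 7/9, 8/9, 1]
j=0: u_0=1/100 ∈ [0, 5/54) → index 0
j=1: u_1=11/100 ∈ [5/54, 7/54) → index 1
j=2: u_2=21/100 ∈ [7/54, 5/18) → index 2
j=3: u_3=31/100 ∈ [5/18, 10/27) → index 3
j=4: u_4=41/100 ∈ [10/27, 13/27) → index 4
j=5: u_5=51/100 ∈ [13/27, 17/27) → index 5
j=6: u_6=61/100 ∈ [13/27, 17/27) → index 5
j=7: u_7=71/100 ∈ [17/27, 20/27) → index 6
j=8: u_8=81/100 ∈ [7/9, 8/9) → index 8
j=9: u_9=91/100 ∈ [8/9, 1) → index 9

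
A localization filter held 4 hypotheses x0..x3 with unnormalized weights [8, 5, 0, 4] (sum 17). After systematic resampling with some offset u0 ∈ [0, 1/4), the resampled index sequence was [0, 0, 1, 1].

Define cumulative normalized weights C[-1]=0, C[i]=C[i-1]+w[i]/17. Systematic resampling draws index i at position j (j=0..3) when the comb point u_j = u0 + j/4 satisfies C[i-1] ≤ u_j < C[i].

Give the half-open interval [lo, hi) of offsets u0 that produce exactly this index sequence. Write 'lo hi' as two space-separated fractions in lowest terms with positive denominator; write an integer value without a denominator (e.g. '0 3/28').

0 1/68

C = [8/17, 13/17, 13/17, 1]
j=0 picked index 0: u0 ∈ [0, 8/17)
j=1 picked index 0: u0 ∈ [-1/4, 15/68)
j=2 picked index 1: u0 ∈ [-1/34, 9/34)
j=3 picked index 1: u0 ∈ [-19/68, 1/68)
intersection: [0, 1/68)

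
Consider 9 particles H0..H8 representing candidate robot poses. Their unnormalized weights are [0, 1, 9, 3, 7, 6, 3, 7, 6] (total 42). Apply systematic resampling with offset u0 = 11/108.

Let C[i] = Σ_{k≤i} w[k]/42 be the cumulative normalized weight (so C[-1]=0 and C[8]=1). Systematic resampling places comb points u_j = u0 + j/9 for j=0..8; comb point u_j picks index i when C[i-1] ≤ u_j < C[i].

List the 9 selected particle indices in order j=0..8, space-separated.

C = [0, 1/42, 5/21, 13/42, 10/21, 13/21, 29/42, 6/7, 1]
j=0: u_0=11/108 ∈ [1/42, 5/21) → index 2
j=1: u_1=23/108 ∈ [1/42, 5/21) → index 2
j=2: u_2=35/108 ∈ [13/42, 10/21) → index 4
j=3: u_3=47/108 ∈ [13/42, 10/21) → index 4
j=4: u_4=59/108 ∈ [10/21, 13/21) → index 5
j=5: u_5=71/108 ∈ [13/21, 29/42) → index 6
j=6: u_6=83/108 ∈ [29/42, 6/7) → index 7
j=7: u_7=95/108 ∈ [6/7, 1) → index 8
j=8: u_8=107/108 ∈ [6/7, 1) → index 8

2 2 4 4 5 6 7 8 8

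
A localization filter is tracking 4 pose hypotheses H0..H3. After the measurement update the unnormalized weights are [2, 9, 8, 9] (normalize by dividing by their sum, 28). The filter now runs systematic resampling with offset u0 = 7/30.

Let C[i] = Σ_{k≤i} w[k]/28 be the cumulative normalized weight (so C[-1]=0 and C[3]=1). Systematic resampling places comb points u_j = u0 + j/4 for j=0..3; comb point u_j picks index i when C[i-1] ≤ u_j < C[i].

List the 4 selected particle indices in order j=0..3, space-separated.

C = [1/14, 11/28, 19/28, 1]
j=0: u_0=7/30 ∈ [1/14, 11/28) → index 1
j=1: u_1=29/60 ∈ [11/28, 19/28) → index 2
j=2: u_2=11/15 ∈ [19/28, 1) → index 3
j=3: u_3=59/60 ∈ [19/28, 1) → index 3

1 2 3 3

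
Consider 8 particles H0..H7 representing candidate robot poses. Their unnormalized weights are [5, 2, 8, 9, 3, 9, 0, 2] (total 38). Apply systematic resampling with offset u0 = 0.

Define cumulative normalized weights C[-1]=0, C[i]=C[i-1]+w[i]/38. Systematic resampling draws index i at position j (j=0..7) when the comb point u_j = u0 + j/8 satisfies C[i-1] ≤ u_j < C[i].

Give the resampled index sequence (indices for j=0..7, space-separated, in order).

0 0 2 2 3 3 5 5

C = [5/38, 7/38, 15/38, 12/19, 27/38, 18/19, 18/19, 1]
j=0: u_0=0 ∈ [0, 5/38) → index 0
j=1: u_1=1/8 ∈ [0, 5/38) → index 0
j=2: u_2=1/4 ∈ [7/38, 15/38) → index 2
j=3: u_3=3/8 ∈ [7/38, 15/38) → index 2
j=4: u_4=1/2 ∈ [15/38, 12/19) → index 3
j=5: u_5=5/8 ∈ [15/38, 12/19) → index 3
j=6: u_6=3/4 ∈ [27/38, 18/19) → index 5
j=7: u_7=7/8 ∈ [27/38, 18/19) → index 5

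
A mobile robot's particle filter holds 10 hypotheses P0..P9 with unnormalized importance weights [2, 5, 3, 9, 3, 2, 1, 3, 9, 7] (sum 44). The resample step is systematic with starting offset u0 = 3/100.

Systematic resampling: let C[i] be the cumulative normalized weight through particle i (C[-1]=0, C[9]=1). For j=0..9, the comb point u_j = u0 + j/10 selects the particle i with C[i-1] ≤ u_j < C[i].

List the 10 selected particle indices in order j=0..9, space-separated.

0 1 3 3 3 5 7 8 8 9

C = [1/22, 7/44, 5/22, 19/44, 1/2, 6/11, 25/44, 7/11, 37/44, 1]
j=0: u_0=3/100 ∈ [0, 1/22) → index 0
j=1: u_1=13/100 ∈ [1/22, 7/44) → index 1
j=2: u_2=23/100 ∈ [5/22, 19/44) → index 3
j=3: u_3=33/100 ∈ [5/22, 19/44) → index 3
j=4: u_4=43/100 ∈ [5/22, 19/44) → index 3
j=5: u_5=53/100 ∈ [1/2, 6/11) → index 5
j=6: u_6=63/100 ∈ [25/44, 7/11) → index 7
j=7: u_7=73/100 ∈ [7/11, 37/44) → index 8
j=8: u_8=83/100 ∈ [7/11, 37/44) → index 8
j=9: u_9=93/100 ∈ [37/44, 1) → index 9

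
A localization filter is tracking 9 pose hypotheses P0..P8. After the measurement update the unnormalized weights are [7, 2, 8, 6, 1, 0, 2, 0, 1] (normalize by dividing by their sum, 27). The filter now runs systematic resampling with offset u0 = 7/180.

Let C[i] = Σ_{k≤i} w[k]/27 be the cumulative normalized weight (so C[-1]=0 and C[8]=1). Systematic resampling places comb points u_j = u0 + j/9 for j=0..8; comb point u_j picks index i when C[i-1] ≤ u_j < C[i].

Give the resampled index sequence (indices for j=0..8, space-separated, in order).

0 0 1 2 2 2 3 3 6

C = [7/27, 1/3, 17/27, 23/27, 8/9, 8/9, 26/27, 26/27, 1]
j=0: u_0=7/180 ∈ [0, 7/27) → index 0
j=1: u_1=3/20 ∈ [0, 7/27) → index 0
j=2: u_2=47/180 ∈ [7/27, 1/3) → index 1
j=3: u_3=67/180 ∈ [1/3, 17/27) → index 2
j=4: u_4=29/60 ∈ [1/3, 17/27) → index 2
j=5: u_5=107/180 ∈ [1/3, 17/27) → index 2
j=6: u_6=127/180 ∈ [17/27, 23/27) → index 3
j=7: u_7=49/60 ∈ [17/27, 23/27) → index 3
j=8: u_8=167/180 ∈ [8/9, 26/27) → index 6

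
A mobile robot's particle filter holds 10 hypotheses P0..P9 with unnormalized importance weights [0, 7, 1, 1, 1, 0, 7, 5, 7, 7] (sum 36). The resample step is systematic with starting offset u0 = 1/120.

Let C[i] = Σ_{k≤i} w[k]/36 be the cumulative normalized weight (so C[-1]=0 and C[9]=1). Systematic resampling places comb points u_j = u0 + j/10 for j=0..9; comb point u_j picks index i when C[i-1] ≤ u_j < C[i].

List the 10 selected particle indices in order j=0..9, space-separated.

1 1 2 6 6 7 7 8 9 9

C = [0, 7/36, 2/9, 1/4, 5/18, 5/18, 17/36, 11/18, 29/36, 1]
j=0: u_0=1/120 ∈ [0, 7/36) → index 1
j=1: u_1=13/120 ∈ [0, 7/36) → index 1
j=2: u_2=5/24 ∈ [7/36, 2/9) → index 2
j=3: u_3=37/120 ∈ [5/18, 17/36) → index 6
j=4: u_4=49/120 ∈ [5/18, 17/36) → index 6
j=5: u_5=61/120 ∈ [17/36, 11/18) → index 7
j=6: u_6=73/120 ∈ [17/36, 11/18) → index 7
j=7: u_7=17/24 ∈ [11/18, 29/36) → index 8
j=8: u_8=97/120 ∈ [29/36, 1) → index 9
j=9: u_9=109/120 ∈ [29/36, 1) → index 9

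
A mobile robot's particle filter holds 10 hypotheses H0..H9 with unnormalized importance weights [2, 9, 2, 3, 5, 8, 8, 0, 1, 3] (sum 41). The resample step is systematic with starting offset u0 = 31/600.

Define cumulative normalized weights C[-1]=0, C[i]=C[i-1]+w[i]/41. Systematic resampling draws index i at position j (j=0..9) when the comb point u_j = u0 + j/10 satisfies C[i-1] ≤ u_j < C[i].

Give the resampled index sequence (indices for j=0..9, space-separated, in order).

C = [2/41, 11/41, 13/41, 16/41, 21/41, 29/41, 37/41, 37/41, 38/41, 1]
j=0: u_0=31/600 ∈ [2/41, 11/41) → index 1
j=1: u_1=91/600 ∈ [2/41, 11/41) → index 1
j=2: u_2=151/600 ∈ [2/41, 11/41) → index 1
j=3: u_3=211/600 ∈ [13/41, 16/41) → index 3
j=4: u_4=271/600 ∈ [16/41, 21/41) → index 4
j=5: u_5=331/600 ∈ [21/41, 29/41) → index 5
j=6: u_6=391/600 ∈ [21/41, 29/41) → index 5
j=7: u_7=451/600 ∈ [29/41, 37/41) → index 6
j=8: u_8=511/600 ∈ [29/41, 37/41) → index 6
j=9: u_9=571/600 ∈ [38/41, 1) → index 9

1 1 1 3 4 5 5 6 6 9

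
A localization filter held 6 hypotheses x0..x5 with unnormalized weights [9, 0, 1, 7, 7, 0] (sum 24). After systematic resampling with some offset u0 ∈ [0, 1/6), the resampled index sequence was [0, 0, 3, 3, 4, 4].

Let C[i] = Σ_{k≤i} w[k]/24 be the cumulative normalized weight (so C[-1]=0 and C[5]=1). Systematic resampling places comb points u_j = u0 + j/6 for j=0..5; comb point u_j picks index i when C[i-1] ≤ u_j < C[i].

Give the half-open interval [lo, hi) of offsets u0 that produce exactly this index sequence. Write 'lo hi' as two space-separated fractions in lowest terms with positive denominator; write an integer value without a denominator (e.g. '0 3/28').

1/12 1/6

C = [3/8, 3/8, 5/12, 17/24, 1, 1]
j=0 picked index 0: u0 ∈ [0, 3/8)
j=1 picked index 0: u0 ∈ [-1/6, 5/24)
j=2 picked index 3: u0 ∈ [1/12, 3/8)
j=3 picked index 3: u0 ∈ [-1/12, 5/24)
j=4 picked index 4: u0 ∈ [1/24, 1/3)
j=5 picked index 4: u0 ∈ [-1/8, 1/6)
intersection: [1/12, 1/6)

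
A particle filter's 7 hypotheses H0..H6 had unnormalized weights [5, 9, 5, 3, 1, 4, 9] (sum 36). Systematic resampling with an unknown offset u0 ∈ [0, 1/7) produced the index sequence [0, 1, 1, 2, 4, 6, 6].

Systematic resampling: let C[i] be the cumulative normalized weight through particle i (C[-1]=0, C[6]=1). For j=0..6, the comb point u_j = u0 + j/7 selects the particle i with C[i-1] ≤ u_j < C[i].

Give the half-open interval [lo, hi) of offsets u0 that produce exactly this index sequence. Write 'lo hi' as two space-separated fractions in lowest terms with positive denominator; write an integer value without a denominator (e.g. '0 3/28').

5/126 17/252

C = [5/36, 7/18, 19/36, 11/18, 23/36, 3/4, 1]
j=0 picked index 0: u0 ∈ [0, 5/36)
j=1 picked index 1: u0 ∈ [-1/252, 31/126)
j=2 picked index 1: u0 ∈ [-37/252, 13/126)
j=3 picked index 2: u0 ∈ [-5/126, 25/252)
j=4 picked index 4: u0 ∈ [5/126, 17/252)
j=5 picked index 6: u0 ∈ [1/28, 2/7)
j=6 picked index 6: u0 ∈ [-3/28, 1/7)
intersection: [5/126, 17/252)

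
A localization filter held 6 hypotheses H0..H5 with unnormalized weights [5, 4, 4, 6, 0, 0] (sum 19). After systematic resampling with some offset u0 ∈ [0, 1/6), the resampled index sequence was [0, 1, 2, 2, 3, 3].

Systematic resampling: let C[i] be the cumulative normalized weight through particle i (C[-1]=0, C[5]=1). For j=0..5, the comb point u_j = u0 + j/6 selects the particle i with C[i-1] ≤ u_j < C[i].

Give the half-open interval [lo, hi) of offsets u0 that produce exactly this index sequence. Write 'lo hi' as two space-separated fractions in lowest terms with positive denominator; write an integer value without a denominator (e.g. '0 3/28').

8/57 1/6

C = [5/19, 9/19, 13/19, 1, 1, 1]
j=0 picked index 0: u0 ∈ [0, 5/19)
j=1 picked index 1: u0 ∈ [11/114, 35/114)
j=2 picked index 2: u0 ∈ [8/57, 20/57)
j=3 picked index 2: u0 ∈ [-1/38, 7/38)
j=4 picked index 3: u0 ∈ [1/57, 1/3)
j=5 picked index 3: u0 ∈ [-17/114, 1/6)
intersection: [8/57, 1/6)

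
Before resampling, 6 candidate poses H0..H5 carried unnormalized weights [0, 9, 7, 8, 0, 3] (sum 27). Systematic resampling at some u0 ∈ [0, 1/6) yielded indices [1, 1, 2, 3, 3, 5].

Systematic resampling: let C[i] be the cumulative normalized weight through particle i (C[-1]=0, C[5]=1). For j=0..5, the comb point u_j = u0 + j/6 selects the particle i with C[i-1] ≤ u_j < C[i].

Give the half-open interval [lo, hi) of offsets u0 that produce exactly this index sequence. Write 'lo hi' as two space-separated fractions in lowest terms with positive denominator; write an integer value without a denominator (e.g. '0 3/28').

5/54 1/6

C = [0, 1/3, 16/27, 8/9, 8/9, 1]
j=0 picked index 1: u0 ∈ [0, 1/3)
j=1 picked index 1: u0 ∈ [-1/6, 1/6)
j=2 picked index 2: u0 ∈ [0, 7/27)
j=3 picked index 3: u0 ∈ [5/54, 7/18)
j=4 picked index 3: u0 ∈ [-2/27, 2/9)
j=5 picked index 5: u0 ∈ [1/18, 1/6)
intersection: [5/54, 1/6)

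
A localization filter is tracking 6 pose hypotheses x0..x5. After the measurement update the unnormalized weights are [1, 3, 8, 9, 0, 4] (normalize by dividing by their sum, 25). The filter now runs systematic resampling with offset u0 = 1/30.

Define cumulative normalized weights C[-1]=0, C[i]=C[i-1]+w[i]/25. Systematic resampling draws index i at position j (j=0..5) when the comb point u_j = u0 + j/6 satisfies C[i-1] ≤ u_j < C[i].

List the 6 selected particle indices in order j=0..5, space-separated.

C = [1/25, 4/25, 12/25, 21/25, 21/25, 1]
j=0: u_0=1/30 ∈ [0, 1/25) → index 0
j=1: u_1=1/5 ∈ [4/25, 12/25) → index 2
j=2: u_2=11/30 ∈ [4/25, 12/25) → index 2
j=3: u_3=8/15 ∈ [12/25, 21/25) → index 3
j=4: u_4=7/10 ∈ [12/25, 21/25) → index 3
j=5: u_5=13/15 ∈ [21/25, 1) → index 5

0 2 2 3 3 5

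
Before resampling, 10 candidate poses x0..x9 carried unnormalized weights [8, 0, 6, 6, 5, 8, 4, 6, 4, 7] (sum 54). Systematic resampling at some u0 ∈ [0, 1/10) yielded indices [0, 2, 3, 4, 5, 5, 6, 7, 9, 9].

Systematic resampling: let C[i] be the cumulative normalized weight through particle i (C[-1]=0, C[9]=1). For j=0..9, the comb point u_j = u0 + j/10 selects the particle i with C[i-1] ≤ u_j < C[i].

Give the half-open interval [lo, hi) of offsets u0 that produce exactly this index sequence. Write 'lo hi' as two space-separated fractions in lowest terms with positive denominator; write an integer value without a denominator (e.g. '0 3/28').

C = [4/27, 4/27, 7/27, 10/27, 25/54, 11/18, 37/54, 43/54, 47/54, 1]
j=0 picked index 0: u0 ∈ [0, 4/27)
j=1 picked index 2: u0 ∈ [13/270, 43/270)
j=2 picked index 3: u0 ∈ [8/135, 23/135)
j=3 picked index 4: u0 ∈ [19/270, 22/135)
j=4 picked index 5: u0 ∈ [17/270, 19/90)
j=5 picked index 5: u0 ∈ [-1/27, 1/9)
j=6 picked index 6: u0 ∈ [1/90, 23/270)
j=7 picked index 7: u0 ∈ [-2/135, 13/135)
j=8 picked index 9: u0 ∈ [19/270, 1/5)
j=9 picked index 9: u0 ∈ [-4/135, 1/10)
intersection: [19/270, 23/270)

19/270 23/270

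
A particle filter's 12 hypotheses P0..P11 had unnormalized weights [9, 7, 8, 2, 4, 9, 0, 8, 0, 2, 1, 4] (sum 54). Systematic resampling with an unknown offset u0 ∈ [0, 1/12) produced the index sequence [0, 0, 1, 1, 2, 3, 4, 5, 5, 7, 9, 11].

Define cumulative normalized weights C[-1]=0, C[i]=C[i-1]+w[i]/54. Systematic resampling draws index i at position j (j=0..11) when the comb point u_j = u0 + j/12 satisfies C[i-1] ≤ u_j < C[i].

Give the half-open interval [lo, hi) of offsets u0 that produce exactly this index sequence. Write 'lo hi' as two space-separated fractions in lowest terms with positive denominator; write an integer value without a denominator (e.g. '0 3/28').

C = [1/6, 8/27, 4/9, 13/27, 5/9, 13/18, 13/18, 47/54, 47/54, 49/54, 25/27, 1]
j=0 picked index 0: u0 ∈ [0, 1/6)
j=1 picked index 0: u0 ∈ [-1/12, 1/12)
j=2 picked index 1: u0 ∈ [0, 7/54)
j=3 picked index 1: u0 ∈ [-1/12, 5/108)
j=4 picked index 2: u0 ∈ [-1/27, 1/9)
j=5 picked index 3: u0 ∈ [1/36, 7/108)
j=6 picked index 4: u0 ∈ [-1/54, 1/18)
j=7 picked index 5: u0 ∈ [-1/36, 5/36)
j=8 picked index 5: u0 ∈ [-1/9, 1/18)
j=9 picked index 7: u0 ∈ [-1/36, 13/108)
j=10 picked index 9: u0 ∈ [1/27, 2/27)
j=11 picked index 11: u0 ∈ [1/108, 1/12)
intersection: [1/27, 5/108)

1/27 5/108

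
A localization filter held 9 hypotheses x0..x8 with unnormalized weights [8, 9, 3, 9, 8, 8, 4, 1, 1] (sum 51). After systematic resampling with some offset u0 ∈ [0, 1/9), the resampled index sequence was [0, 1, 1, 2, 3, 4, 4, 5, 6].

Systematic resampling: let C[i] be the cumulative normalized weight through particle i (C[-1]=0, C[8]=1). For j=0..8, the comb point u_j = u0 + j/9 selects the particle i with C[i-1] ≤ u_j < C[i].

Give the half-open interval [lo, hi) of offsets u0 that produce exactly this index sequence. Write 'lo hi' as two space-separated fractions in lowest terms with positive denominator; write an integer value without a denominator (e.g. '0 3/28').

7/153 1/17

C = [8/51, 1/3, 20/51, 29/51, 37/51, 15/17, 49/51, 50/51, 1]
j=0 picked index 0: u0 ∈ [0, 8/51)
j=1 picked index 1: u0 ∈ [7/153, 2/9)
j=2 picked index 1: u0 ∈ [-10/153, 1/9)
j=3 picked index 2: u0 ∈ [0, 1/17)
j=4 picked index 3: u0 ∈ [-8/153, 19/153)
j=5 picked index 4: u0 ∈ [2/153, 26/153)
j=6 picked index 4: u0 ∈ [-5/51, 1/17)
j=7 picked index 5: u0 ∈ [-8/153, 16/153)
j=8 picked index 6: u0 ∈ [-1/153, 11/153)
intersection: [7/153, 1/17)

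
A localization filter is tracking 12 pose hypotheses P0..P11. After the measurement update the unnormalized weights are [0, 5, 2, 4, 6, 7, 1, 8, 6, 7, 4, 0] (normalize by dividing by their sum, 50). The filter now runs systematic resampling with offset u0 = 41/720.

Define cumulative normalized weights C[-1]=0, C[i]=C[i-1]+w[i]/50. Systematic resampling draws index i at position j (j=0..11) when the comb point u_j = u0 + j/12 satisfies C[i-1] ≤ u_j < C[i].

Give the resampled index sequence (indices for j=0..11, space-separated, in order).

1 3 4 4 5 5 7 7 8 9 9 10

C = [0, 1/10, 7/50, 11/50, 17/50, 12/25, 1/2, 33/50, 39/50, 23/25, 1, 1]
j=0: u_0=41/720 ∈ [0, 1/10) → index 1
j=1: u_1=101/720 ∈ [7/50, 11/50) → index 3
j=2: u_2=161/720 ∈ [11/50, 17/50) → index 4
j=3: u_3=221/720 ∈ [11/50, 17/50) → index 4
j=4: u_4=281/720 ∈ [17/50, 12/25) → index 5
j=5: u_5=341/720 ∈ [17/50, 12/25) → index 5
j=6: u_6=401/720 ∈ [1/2, 33/50) → index 7
j=7: u_7=461/720 ∈ [1/2, 33/50) → index 7
j=8: u_8=521/720 ∈ [33/50, 39/50) → index 8
j=9: u_9=581/720 ∈ [39/50, 23/25) → index 9
j=10: u_10=641/720 ∈ [39/50, 23/25) → index 9
j=11: u_11=701/720 ∈ [23/25, 1) → index 10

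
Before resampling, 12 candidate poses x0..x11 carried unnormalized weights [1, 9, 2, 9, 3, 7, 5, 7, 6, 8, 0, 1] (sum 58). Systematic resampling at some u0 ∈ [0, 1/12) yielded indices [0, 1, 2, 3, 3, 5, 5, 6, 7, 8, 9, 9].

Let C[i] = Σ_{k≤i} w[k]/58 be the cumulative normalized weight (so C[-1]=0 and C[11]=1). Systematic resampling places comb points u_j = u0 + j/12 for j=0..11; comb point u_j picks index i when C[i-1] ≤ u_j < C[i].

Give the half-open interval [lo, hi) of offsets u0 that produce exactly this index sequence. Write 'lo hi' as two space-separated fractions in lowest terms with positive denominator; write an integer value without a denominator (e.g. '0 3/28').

C = [1/58, 5/29, 6/29, 21/58, 12/29, 31/58, 18/29, 43/58, 49/58, 57/58, 57/58, 1]
j=0 picked index 0: u0 ∈ [0, 1/58)
j=1 picked index 1: u0 ∈ [-23/348, 31/348)
j=2 picked index 2: u0 ∈ [1/174, 7/174)
j=3 picked index 3: u0 ∈ [-5/116, 13/116)
j=4 picked index 3: u0 ∈ [-11/87, 5/174)
j=5 picked index 5: u0 ∈ [-1/348, 41/348)
j=6 picked index 5: u0 ∈ [-5/58, 1/29)
j=7 picked index 6: u0 ∈ [-17/348, 13/348)
j=8 picked index 7: u0 ∈ [-4/87, 13/174)
j=9 picked index 8: u0 ∈ [-1/116, 11/116)
j=10 picked index 9: u0 ∈ [1/87, 13/87)
j=11 picked index 9: u0 ∈ [-25/348, 23/348)
intersection: [1/87, 1/58)

1/87 1/58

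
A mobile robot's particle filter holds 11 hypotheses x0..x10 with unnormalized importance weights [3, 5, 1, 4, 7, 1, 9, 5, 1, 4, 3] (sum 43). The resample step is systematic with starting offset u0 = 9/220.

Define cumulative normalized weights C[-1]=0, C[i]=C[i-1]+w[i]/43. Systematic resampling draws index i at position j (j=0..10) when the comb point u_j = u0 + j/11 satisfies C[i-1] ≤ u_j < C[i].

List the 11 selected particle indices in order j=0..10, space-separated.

C = [3/43, 8/43, 9/43, 13/43, 20/43, 21/43, 30/43, 35/43, 36/43, 40/43, 1]
j=0: u_0=9/220 ∈ [0, 3/43) → index 0
j=1: u_1=29/220 ∈ [3/43, 8/43) → index 1
j=2: u_2=49/220 ∈ [9/43, 13/43) → index 3
j=3: u_3=69/220 ∈ [13/43, 20/43) → index 4
j=4: u_4=89/220 ∈ [13/43, 20/43) → index 4
j=5: u_5=109/220 ∈ [21/43, 30/43) → index 6
j=6: u_6=129/220 ∈ [21/43, 30/43) → index 6
j=7: u_7=149/220 ∈ [21/43, 30/43) → index 6
j=8: u_8=169/220 ∈ [30/43, 35/43) → index 7
j=9: u_9=189/220 ∈ [36/43, 40/43) → index 9
j=10: u_10=19/20 ∈ [40/43, 1) → index 10

0 1 3 4 4 6 6 6 7 9 10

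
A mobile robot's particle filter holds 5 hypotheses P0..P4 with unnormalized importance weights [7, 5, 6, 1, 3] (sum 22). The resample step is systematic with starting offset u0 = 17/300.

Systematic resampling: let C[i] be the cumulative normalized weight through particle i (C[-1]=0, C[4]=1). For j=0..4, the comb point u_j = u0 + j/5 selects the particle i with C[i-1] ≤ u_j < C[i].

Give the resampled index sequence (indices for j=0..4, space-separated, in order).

C = [7/22, 6/11, 9/11, 19/22, 1]
j=0: u_0=17/300 ∈ [0, 7/22) → index 0
j=1: u_1=77/300 ∈ [0, 7/22) → index 0
j=2: u_2=137/300 ∈ [7/22, 6/11) → index 1
j=3: u_3=197/300 ∈ [6/11, 9/11) → index 2
j=4: u_4=257/300 ∈ [9/11, 19/22) → index 3

0 0 1 2 3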